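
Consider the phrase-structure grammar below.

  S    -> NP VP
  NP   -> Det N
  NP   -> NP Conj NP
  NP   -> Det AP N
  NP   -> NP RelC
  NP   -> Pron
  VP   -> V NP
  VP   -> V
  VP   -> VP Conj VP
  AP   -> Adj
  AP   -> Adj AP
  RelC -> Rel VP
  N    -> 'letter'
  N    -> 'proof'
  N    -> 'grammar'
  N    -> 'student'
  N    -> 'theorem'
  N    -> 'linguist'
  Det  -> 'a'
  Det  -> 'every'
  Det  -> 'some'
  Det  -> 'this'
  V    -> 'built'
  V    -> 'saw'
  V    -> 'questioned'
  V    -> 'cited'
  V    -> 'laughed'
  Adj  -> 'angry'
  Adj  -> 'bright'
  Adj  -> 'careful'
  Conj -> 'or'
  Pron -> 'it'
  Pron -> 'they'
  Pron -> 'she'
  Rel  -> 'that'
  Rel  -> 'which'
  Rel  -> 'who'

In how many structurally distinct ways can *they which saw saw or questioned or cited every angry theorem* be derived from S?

The two bracketings:
[S [NP [NP [Pron they]] [RelC [Rel which] [VP [V saw]]]] [VP [VP [V saw]] [Conj or] [VP [VP [V questioned]] [Conj or] [VP [V cited] [NP [Det every] [AP [Adj angry]] [N theorem]]]]]]
[S [NP [NP [Pron they]] [RelC [Rel which] [VP [V saw]]]] [VP [VP [VP [V saw]] [Conj or] [VP [V questioned]]] [Conj or] [VP [V cited] [NP [Det every] [AP [Adj angry]] [N theorem]]]]]
The trees differ in how a recursive rule is bracketed over the same span.

2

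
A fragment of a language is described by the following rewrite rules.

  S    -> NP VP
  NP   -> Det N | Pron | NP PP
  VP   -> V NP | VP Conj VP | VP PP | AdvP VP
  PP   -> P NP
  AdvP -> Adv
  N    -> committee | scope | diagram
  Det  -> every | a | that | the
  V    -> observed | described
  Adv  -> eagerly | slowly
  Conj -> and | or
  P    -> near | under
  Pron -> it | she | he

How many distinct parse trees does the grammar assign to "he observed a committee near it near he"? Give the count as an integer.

5

Two of the 5 distinct bracketings:
[S [NP [Pron he]] [VP [V observed] [NP [NP [Det a] [N committee]] [PP [P near] [NP [NP [Pron it]] [PP [P near] [NP [Pron he]]]]]]]]
[S [NP [Pron he]] [VP [V observed] [NP [NP [NP [Det a] [N committee]] [PP [P near] [NP [Pron it]]]] [PP [P near] [NP [Pron he]]]]]]
The trees differ in how a recursive rule is bracketed over the same span.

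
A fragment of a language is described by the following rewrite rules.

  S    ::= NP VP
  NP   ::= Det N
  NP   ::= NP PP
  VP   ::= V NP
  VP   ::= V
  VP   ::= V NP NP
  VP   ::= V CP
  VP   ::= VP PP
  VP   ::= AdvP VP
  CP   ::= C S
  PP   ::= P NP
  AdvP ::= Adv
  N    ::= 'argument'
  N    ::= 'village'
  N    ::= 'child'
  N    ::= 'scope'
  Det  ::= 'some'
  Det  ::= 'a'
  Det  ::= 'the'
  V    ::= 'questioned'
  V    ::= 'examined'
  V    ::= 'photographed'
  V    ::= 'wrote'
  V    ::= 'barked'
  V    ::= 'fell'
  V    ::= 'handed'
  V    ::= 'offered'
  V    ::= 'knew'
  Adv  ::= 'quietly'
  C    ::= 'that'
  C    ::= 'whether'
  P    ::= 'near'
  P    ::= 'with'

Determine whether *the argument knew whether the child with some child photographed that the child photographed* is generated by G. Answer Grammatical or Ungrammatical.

Grammatical

[S [NP [Det the] [N argument]] [VP [V knew] [CP [C whether] [S [NP [NP [Det the] [N child]] [PP [P with] [NP [Det some] [N child]]]] [VP [V photographed] [CP [C that] [S [NP [Det the] [N child]] [VP [V photographed]]]]]]]]]
The bracketing above is licensed at every node by one of the given productions, with S at the root.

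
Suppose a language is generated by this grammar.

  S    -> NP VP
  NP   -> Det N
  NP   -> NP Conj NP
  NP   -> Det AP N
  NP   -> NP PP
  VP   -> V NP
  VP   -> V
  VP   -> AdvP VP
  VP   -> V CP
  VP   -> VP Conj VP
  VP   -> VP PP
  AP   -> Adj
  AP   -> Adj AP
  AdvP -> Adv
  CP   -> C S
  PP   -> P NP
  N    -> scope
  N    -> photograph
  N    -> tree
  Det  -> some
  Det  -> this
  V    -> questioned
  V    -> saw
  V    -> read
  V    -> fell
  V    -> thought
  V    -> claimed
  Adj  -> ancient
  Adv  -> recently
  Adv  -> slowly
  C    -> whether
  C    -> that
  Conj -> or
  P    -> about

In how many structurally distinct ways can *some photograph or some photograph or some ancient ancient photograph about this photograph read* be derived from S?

Two of the 5 distinct bracketings:
[S [NP [NP [Det some] [N photograph]] [Conj or] [NP [NP [Det some] [N photograph]] [Conj or] [NP [NP [Det some] [AP [Adj ancient] [AP [Adj ancient]]] [N photograph]] [PP [P about] [NP [Det this] [N photograph]]]]]] [VP [V read]]]
[S [NP [NP [Det some] [N photograph]] [Conj or] [NP [NP [NP [Det some] [N photograph]] [Conj or] [NP [Det some] [AP [Adj ancient] [AP [Adj ancient]]] [N photograph]]] [PP [P about] [NP [Det this] [N photograph]]]]] [VP [V read]]]
The trees differ in how a recursive rule is bracketed over the same span.

5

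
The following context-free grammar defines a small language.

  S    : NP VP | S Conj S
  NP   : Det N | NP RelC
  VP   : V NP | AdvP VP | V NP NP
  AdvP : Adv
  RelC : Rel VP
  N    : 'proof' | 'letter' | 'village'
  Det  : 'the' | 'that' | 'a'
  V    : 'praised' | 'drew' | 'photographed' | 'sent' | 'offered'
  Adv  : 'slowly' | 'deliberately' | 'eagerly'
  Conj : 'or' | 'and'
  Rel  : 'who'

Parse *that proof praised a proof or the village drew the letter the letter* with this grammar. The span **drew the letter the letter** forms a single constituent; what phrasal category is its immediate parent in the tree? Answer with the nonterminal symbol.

S

S
  S
    NP
      Det: that
      N: proof
    VP
      V: praised
      NP
        Det: a
        N: proof
  Conj: or
  S
    NP
      Det: the
      N: village
    VP
      V: drew
      NP
        Det: the
        N: letter
      NP
        Det: the
        N: letter
The span 'drew the letter the letter' is the VP node built by VP → V NP NP.
Its mother is the S built by S → NP VP.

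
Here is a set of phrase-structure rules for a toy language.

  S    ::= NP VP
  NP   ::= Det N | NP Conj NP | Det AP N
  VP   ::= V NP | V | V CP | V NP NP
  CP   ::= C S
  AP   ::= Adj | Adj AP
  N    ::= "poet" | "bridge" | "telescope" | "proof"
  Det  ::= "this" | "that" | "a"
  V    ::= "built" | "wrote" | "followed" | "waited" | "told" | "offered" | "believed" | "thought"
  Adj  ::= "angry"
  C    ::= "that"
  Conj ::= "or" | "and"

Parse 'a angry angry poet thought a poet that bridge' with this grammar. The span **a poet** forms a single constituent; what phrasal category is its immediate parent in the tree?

[S [NP [Det a] [AP [Adj angry] [AP [Adj angry]]] [N poet]] [VP [V thought] [NP [Det a] [N poet]] [NP [Det that] [N bridge]]]]
The span 'a poet' is the NP node built by NP → Det N.
Its mother is the VP built by VP → V NP NP.

VP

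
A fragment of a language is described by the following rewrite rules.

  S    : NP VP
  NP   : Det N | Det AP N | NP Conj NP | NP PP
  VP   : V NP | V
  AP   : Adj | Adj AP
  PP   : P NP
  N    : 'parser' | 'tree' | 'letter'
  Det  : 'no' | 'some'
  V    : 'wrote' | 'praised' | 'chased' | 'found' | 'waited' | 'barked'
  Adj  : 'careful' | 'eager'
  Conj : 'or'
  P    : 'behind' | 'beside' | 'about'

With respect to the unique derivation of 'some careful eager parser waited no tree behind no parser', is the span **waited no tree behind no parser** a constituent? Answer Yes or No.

Yes

[S [NP [Det some] [AP [Adj careful] [AP [Adj eager]]] [N parser]] [VP [V waited] [NP [NP [Det no] [N tree]] [PP [P behind] [NP [Det no] [N parser]]]]]]
The words 'waited no tree behind no parser' are exhaustively dominated by a single VP node (built by VP → V NP), so they form a constituent.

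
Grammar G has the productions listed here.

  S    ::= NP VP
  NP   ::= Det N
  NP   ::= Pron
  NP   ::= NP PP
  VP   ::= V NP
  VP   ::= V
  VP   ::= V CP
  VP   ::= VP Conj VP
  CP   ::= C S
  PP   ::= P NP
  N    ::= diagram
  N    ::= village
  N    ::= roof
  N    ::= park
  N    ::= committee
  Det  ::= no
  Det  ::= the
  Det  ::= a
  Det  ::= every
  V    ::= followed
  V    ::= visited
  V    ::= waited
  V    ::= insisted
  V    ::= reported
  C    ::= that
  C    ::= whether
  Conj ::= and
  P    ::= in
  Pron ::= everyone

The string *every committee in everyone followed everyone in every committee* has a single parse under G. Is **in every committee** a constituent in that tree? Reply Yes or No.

[S [NP [NP [Det every] [N committee]] [PP [P in] [NP [Pron everyone]]]] [VP [V followed] [NP [NP [Pron everyone]] [PP [P in] [NP [Det every] [N committee]]]]]]
The words 'in every committee' are exhaustively dominated by a single PP node (built by PP → P NP), so they form a constituent.

Yes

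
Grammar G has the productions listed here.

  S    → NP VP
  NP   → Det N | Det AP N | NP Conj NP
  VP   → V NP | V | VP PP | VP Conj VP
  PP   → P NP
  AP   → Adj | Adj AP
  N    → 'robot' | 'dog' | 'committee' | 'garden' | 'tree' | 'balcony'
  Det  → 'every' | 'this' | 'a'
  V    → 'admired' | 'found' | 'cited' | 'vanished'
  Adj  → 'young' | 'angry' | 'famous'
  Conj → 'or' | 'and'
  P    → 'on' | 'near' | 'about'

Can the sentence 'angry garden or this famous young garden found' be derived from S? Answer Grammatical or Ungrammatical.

Ungrammatical

For S → NP VP, no prefix of the string parses as an NP.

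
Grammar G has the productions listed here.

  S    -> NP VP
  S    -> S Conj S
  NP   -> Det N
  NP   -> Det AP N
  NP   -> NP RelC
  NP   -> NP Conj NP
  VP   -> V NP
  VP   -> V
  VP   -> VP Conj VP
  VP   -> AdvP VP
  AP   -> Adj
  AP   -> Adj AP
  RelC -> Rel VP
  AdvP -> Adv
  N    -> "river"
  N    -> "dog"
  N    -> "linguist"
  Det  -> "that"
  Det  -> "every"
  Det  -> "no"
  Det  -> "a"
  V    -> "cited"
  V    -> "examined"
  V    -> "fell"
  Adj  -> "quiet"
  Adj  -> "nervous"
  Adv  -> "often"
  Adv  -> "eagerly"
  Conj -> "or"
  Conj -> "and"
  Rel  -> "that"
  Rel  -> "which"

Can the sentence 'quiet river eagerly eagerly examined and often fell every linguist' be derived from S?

Ungrammatical

For S → NP VP, no prefix of the string parses as an NP. The alternative S rule S → S Conj S likewise has no satisfying split.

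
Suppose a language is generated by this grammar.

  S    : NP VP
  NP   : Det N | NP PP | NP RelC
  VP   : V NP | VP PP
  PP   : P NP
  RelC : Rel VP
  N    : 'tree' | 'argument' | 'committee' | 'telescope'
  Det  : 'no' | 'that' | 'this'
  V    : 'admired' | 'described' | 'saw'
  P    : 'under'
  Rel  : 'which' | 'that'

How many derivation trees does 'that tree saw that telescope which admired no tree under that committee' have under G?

Two of the 4 distinct bracketings:
[S [NP [Det that] [N tree]] [VP [V saw] [NP [NP [NP [Det that] [N telescope]] [RelC [Rel which] [VP [V admired] [NP [Det no] [N tree]]]]] [PP [P under] [NP [Det that] [N committee]]]]]]
[S [NP [Det that] [N tree]] [VP [V saw] [NP [NP [Det that] [N telescope]] [RelC [Rel which] [VP [V admired] [NP [NP [Det no] [N tree]] [PP [P under] [NP [Det that] [N committee]]]]]]]]]
The trees differ in how a recursive rule is bracketed over the same span.

4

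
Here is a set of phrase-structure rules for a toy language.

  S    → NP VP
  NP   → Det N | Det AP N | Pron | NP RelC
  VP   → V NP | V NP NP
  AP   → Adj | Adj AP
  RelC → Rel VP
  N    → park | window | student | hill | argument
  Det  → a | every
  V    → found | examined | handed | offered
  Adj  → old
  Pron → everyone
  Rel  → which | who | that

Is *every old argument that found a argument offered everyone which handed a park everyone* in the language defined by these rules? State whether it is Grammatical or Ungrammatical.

S
  NP
    NP
      Det: every
      AP
        Adj: old
      N: argument
    RelC
      Rel: that
      VP
        V: found
        NP
          Det: a
          N: argument
  VP
    V: offered
    NP
      NP
        Pron: everyone
      RelC
        Rel: which
        VP
          V: handed
          NP
            Det: a
            N: park
          NP
            Pron: everyone
Every word is introduced by a lexical rule and the phrasal rules combine the resulting categories into a single S.

Grammatical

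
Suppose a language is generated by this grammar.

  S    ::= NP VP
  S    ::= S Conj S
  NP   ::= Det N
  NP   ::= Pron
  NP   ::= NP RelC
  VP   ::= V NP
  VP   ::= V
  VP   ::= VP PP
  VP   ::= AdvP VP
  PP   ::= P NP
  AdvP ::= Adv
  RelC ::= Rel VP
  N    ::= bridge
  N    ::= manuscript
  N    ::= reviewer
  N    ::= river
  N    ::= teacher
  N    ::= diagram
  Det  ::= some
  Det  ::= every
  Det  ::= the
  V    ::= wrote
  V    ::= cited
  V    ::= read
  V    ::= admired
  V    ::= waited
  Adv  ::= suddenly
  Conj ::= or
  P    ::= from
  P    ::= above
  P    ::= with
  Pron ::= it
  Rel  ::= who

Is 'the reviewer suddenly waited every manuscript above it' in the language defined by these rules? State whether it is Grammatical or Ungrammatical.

Grammatical

[S [NP [Det the] [N reviewer]] [VP [VP [AdvP [Adv suddenly]] [VP [V waited] [NP [Det every] [N manuscript]]]] [PP [P above] [NP [Pron it]]]]]
Every word is introduced by a lexical rule and the phrasal rules combine the resulting categories into a single S.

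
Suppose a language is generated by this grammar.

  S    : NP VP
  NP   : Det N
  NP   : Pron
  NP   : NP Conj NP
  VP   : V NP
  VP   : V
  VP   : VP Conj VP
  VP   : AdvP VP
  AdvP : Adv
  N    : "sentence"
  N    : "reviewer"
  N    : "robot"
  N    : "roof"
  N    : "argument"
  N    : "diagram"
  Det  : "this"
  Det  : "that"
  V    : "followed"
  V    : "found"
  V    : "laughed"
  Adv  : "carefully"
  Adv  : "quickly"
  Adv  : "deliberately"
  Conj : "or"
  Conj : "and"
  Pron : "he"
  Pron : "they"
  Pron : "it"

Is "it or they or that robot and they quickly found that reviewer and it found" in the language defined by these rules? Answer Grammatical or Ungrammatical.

Ungrammatical

For S → NP VP, every NP-prefix leaves a non-VP remainder: after 'it' the remainder is not a VP; after 'it or they' the remainder is not a VP; after 'it or they or that robot' the remainder is not a VP (and 1 more).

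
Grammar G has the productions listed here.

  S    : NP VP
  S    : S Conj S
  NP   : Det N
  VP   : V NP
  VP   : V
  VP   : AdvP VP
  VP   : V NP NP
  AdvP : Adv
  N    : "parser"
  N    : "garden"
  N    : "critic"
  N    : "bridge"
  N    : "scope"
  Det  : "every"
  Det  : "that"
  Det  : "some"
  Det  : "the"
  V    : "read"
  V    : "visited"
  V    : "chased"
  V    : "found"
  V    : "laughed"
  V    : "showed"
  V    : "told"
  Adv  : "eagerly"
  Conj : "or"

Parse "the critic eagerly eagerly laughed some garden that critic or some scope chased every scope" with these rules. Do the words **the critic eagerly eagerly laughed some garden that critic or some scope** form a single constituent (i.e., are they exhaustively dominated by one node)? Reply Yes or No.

[S [S [NP [Det the] [N critic]] [VP [AdvP [Adv eagerly]] [VP [AdvP [Adv eagerly]] [VP [V laughed] [NP [Det some] [N garden]] [NP [Det that] [N critic]]]]]] [Conj or] [S [NP [Det some] [N scope]] [VP [V chased] [NP [Det every] [N scope]]]]]
The smallest constituent containing 'the critic eagerly eagerly laughed some garden that critic or some scope' is the S spanning 'the critic eagerly eagerly laughed some garden that critic or some scope chased every scope'; no single node in the tree dominates exactly the given words.

No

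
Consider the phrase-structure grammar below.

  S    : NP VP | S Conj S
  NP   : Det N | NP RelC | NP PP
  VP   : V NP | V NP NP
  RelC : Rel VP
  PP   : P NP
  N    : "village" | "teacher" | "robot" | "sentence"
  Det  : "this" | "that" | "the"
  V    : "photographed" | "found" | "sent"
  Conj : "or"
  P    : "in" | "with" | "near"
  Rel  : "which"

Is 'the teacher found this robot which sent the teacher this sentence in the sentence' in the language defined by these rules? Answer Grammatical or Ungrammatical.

[S [NP [Det the] [N teacher]] [VP [V found] [NP [NP [Det this] [N robot]] [RelC [Rel which] [VP [V sent] [NP [Det the] [N teacher]] [NP [NP [Det this] [N sentence]] [PP [P in] [NP [Det the] [N sentence]]]]]]]]]
Each bracket corresponds to one application of a listed rule, so the string is derivable from S.

Grammatical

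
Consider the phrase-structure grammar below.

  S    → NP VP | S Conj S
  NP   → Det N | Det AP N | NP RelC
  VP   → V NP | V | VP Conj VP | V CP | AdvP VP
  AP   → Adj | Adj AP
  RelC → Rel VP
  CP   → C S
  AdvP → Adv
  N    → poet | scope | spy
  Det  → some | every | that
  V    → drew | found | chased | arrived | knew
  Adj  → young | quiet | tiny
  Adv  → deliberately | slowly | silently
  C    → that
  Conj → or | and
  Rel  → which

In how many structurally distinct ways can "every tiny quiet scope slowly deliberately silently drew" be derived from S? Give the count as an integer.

1

[S [NP [Det every] [AP [Adj tiny] [AP [Adj quiet]]] [N scope]] [VP [AdvP [Adv slowly]] [VP [AdvP [Adv deliberately]] [VP [AdvP [Adv silently]] [VP [V drew]]]]]]
No rule offers an alternative attachment or grouping for any span, so this is the only derivation.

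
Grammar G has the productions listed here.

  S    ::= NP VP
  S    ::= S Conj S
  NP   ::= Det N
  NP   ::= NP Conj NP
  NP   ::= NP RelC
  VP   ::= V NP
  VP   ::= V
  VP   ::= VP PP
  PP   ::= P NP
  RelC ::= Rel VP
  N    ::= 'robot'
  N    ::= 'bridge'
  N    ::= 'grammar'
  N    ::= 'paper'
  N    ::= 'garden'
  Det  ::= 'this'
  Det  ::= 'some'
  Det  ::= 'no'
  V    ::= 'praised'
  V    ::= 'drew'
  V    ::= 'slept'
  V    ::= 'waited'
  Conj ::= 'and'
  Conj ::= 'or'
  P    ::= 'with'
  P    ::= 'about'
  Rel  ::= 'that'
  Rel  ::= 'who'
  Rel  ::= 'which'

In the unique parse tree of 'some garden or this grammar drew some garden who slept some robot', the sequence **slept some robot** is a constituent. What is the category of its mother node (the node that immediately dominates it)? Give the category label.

[S [NP [NP [Det some] [N garden]] [Conj or] [NP [Det this] [N grammar]]] [VP [V drew] [NP [NP [Det some] [N garden]] [RelC [Rel who] [VP [V slept] [NP [Det some] [N robot]]]]]]]
The span 'slept some robot' is the VP node built by VP → V NP.
Its mother is the RelC built by RelC → Rel VP.

RelC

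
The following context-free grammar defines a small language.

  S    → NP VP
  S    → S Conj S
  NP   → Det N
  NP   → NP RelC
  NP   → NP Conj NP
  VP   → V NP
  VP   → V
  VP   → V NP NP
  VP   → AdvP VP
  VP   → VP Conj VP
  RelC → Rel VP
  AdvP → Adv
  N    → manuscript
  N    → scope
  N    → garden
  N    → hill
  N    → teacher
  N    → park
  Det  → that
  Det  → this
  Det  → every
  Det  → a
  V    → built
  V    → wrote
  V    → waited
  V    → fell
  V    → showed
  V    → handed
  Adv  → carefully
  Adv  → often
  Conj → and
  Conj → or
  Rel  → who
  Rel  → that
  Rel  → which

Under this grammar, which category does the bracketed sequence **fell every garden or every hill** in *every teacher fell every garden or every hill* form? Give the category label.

VP

S
  NP
    Det: every
    N: teacher
  VP
    V: fell
    NP
      NP
        Det: every
        N: garden
      Conj: or
      NP
        Det: every
        N: hill
The span 'fell every garden or every hill' is the VP node built by VP → V NP.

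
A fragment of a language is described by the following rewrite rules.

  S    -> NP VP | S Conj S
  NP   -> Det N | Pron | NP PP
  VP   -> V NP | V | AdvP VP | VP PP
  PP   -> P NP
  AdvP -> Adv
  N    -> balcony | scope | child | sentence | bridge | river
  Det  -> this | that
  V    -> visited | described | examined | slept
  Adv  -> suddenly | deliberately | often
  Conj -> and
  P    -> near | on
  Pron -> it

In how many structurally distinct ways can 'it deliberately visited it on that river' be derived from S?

Two of the 3 distinct bracketings:
[S [NP [Pron it]] [VP [AdvP [Adv deliberately]] [VP [V visited] [NP [NP [Pron it]] [PP [P on] [NP [Det that] [N river]]]]]]]
[S [NP [Pron it]] [VP [AdvP [Adv deliberately]] [VP [VP [V visited] [NP [Pron it]]] [PP [P on] [NP [Det that] [N river]]]]]]
The difference turns on whether NP → NP PP is used at the relevant span, versus an alternative expansion of NP.

3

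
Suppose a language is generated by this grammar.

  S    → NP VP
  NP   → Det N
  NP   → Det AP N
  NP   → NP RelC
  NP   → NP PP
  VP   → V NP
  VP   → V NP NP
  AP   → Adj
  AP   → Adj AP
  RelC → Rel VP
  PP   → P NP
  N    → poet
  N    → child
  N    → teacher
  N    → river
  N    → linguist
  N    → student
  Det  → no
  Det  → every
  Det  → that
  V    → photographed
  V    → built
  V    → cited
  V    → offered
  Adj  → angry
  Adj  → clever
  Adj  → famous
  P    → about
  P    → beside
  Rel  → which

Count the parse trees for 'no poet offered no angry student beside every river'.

1

[S [NP [Det no] [N poet]] [VP [V offered] [NP [NP [Det no] [AP [Adj angry]] [N student]] [PP [P beside] [NP [Det every] [N river]]]]]]
No rule offers an alternative attachment or grouping for any span, so this is the only derivation.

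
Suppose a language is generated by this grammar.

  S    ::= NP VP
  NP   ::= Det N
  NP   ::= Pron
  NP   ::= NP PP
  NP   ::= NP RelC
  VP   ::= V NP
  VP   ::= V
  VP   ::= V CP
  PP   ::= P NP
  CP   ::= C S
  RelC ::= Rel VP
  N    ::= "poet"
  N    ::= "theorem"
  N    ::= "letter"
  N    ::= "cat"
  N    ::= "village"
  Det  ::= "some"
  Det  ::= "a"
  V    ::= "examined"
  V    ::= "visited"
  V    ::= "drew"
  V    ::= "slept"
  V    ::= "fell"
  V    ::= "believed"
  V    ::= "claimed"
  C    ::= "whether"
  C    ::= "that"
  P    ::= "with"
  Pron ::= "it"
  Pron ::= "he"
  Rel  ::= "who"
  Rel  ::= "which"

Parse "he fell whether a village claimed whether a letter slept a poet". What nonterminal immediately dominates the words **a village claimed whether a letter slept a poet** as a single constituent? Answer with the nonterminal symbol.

S

[S [NP [Pron he]] [VP [V fell] [CP [C whether] [S [NP [Det a] [N village]] [VP [V claimed] [CP [C whether] [S [NP [Det a] [N letter]] [VP [V slept] [NP [Det a] [N poet]]]]]]]]]]
The span 'a village claimed whether a letter slept a poet' is the S node built by S → NP VP.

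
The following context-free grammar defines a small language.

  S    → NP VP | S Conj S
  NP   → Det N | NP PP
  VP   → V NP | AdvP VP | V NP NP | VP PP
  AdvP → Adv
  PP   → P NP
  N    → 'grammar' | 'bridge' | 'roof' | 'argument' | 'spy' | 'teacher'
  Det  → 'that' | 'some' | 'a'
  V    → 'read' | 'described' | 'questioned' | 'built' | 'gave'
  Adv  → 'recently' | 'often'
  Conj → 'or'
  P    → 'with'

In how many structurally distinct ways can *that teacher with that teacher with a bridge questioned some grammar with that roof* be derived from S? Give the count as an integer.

4

Two of the 4 distinct bracketings:
[S [NP [NP [Det that] [N teacher]] [PP [P with] [NP [NP [Det that] [N teacher]] [PP [P with] [NP [Det a] [N bridge]]]]]] [VP [V questioned] [NP [NP [Det some] [N grammar]] [PP [P with] [NP [Det that] [N roof]]]]]]
[S [NP [NP [Det that] [N teacher]] [PP [P with] [NP [NP [Det that] [N teacher]] [PP [P with] [NP [Det a] [N bridge]]]]]] [VP [VP [V questioned] [NP [Det some] [N grammar]]] [PP [P with] [NP [Det that] [N roof]]]]]
The difference turns on whether VP → VP PP is used at the relevant span, versus an alternative expansion of VP.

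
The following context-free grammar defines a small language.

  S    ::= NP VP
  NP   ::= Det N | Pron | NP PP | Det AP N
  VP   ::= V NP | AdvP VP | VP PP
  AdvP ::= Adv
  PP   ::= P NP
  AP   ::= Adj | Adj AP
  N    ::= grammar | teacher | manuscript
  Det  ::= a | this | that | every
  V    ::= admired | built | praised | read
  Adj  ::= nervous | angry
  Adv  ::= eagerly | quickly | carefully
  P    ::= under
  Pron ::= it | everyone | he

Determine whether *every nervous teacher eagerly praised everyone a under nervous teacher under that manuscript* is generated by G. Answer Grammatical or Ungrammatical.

A Pron word can never sit immediately before a Det word in any string this grammar generates, so the substring 'everyone a' rules out a derivation.

Ungrammatical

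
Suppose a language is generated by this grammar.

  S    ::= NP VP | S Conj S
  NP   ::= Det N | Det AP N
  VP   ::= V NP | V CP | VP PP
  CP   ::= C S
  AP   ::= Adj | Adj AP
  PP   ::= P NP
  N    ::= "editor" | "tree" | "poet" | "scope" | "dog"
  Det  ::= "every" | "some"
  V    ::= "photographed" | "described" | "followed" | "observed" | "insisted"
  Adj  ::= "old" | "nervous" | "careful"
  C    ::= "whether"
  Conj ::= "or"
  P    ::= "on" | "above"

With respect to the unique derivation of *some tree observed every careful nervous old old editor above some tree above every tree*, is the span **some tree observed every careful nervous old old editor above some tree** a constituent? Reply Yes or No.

No

[S [NP [Det some] [N tree]] [VP [VP [VP [V observed] [NP [Det every] [AP [Adj careful] [AP [Adj nervous] [AP [Adj old] [AP [Adj old]]]]] [N editor]]] [PP [P above] [NP [Det some] [N tree]]]] [PP [P above] [NP [Det every] [N tree]]]]]
The smallest constituent containing 'some tree observed every careful nervous old old editor above some tree' is the S spanning 'some tree observed every careful nervous old old editor above some tree above every tree'; no single node in the tree dominates exactly the given words.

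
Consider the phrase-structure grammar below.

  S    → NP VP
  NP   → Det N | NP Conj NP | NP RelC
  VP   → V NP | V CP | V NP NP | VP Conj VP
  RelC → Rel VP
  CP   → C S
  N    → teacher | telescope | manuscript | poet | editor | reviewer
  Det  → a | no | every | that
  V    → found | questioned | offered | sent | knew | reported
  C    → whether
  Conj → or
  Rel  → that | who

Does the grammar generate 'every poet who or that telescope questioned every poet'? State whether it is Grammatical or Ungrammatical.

A Rel word can never sit immediately before a Conj word in any string this grammar generates, so the substring 'who or' rules out a derivation.

Ungrammatical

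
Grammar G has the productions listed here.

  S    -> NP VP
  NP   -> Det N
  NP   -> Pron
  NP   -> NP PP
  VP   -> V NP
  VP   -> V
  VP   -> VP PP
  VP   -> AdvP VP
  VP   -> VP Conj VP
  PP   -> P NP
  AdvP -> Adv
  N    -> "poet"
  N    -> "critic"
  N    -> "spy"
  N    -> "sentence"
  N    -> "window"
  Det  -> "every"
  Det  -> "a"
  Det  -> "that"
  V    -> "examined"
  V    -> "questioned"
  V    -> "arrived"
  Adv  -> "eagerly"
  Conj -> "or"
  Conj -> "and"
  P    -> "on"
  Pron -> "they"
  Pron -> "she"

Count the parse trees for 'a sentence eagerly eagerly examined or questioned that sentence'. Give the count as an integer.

Two of the 3 distinct bracketings:
[S [NP [Det a] [N sentence]] [VP [AdvP [Adv eagerly]] [VP [AdvP [Adv eagerly]] [VP [VP [V examined]] [Conj or] [VP [V questioned] [NP [Det that] [N sentence]]]]]]]
[S [NP [Det a] [N sentence]] [VP [AdvP [Adv eagerly]] [VP [VP [AdvP [Adv eagerly]] [VP [V examined]]] [Conj or] [VP [V questioned] [NP [Det that] [N sentence]]]]]]
The trees differ in how a recursive rule is bracketed over the same span.

3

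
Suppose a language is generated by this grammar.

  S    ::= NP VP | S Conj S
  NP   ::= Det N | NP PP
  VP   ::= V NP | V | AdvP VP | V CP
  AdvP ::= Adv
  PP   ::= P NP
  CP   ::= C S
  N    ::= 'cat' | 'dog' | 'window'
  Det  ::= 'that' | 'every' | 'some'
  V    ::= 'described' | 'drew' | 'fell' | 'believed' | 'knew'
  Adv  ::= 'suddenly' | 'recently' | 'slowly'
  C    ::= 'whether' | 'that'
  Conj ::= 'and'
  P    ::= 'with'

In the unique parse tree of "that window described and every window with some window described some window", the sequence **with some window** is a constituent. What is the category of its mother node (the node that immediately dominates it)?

NP

S
  S
    NP
      Det: that
      N: window
    VP
      V: described
  Conj: and
  S
    NP
      NP
        Det: every
        N: window
      PP
        P: with
        NP
          Det: some
          N: window
    VP
      V: described
      NP
        Det: some
        N: window
The span 'with some window' is the PP node built by PP → P NP.
Its mother is the NP built by NP → NP PP.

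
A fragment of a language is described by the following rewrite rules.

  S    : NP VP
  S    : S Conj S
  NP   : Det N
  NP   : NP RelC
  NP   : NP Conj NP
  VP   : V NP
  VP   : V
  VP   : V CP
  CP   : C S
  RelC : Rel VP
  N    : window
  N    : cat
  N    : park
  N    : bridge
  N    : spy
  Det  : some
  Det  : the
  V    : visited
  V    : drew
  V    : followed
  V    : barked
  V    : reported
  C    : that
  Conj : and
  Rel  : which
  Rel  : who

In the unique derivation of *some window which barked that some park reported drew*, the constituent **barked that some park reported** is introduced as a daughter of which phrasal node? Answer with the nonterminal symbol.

S
  NP
    NP
      Det: some
      N: window
    RelC
      Rel: which
      VP
        V: barked
        CP
          C: that
          S
            NP
              Det: some
              N: park
            VP
              V: reported
  VP
    V: drew
The span 'barked that some park reported' is the VP node built by VP → V CP.
Its mother is the RelC built by RelC → Rel VP.

RelC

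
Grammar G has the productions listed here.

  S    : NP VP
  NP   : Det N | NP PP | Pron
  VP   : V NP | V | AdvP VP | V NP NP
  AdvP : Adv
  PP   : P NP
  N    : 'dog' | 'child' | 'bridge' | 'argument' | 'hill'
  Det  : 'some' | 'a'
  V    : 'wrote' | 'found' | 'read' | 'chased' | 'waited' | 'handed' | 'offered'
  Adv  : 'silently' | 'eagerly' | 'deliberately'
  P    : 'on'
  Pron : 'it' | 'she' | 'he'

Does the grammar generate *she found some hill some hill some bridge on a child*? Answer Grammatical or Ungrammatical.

For S → NP VP, the only prefix that parses as NP is 'she', but the remainder 'found some hill some hill some bridge on a child' is not a VP under these rules.

Ungrammatical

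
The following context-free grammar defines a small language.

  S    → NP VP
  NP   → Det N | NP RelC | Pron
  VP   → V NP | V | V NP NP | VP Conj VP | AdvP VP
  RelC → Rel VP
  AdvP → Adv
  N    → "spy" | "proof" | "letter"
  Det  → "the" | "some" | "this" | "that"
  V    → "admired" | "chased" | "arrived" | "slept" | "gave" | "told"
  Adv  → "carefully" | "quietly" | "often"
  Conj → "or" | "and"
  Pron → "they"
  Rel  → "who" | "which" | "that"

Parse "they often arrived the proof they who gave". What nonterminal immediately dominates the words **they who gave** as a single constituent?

NP

S
  NP
    Pron: they
  VP
    AdvP
      Adv: often
    VP
      V: arrived
      NP
        Det: the
        N: proof
      NP
        NP
          Pron: they
        RelC
          Rel: who
          VP
            V: gave
The span 'they who gave' is the NP node built by NP → NP RelC.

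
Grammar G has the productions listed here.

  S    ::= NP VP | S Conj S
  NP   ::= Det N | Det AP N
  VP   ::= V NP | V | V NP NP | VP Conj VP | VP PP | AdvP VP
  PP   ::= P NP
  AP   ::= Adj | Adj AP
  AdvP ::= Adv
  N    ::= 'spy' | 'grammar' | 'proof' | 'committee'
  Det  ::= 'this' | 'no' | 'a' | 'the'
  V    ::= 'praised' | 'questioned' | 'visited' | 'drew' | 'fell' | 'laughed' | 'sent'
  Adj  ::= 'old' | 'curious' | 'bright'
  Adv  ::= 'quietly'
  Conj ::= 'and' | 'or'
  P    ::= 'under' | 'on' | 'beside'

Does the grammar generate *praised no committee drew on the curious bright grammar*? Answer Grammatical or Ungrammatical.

For S → NP VP, no prefix of the string parses as an NP. The alternative S rule S → S Conj S likewise has no satisfying split.

Ungrammatical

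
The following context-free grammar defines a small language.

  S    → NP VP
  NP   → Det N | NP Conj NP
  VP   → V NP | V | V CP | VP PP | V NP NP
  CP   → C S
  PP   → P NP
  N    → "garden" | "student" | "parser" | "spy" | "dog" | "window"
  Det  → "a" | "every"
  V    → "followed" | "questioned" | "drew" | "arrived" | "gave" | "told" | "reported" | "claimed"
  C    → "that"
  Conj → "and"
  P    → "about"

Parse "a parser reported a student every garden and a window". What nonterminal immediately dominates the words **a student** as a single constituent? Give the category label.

NP

S
  NP
    Det: a
    N: parser
  VP
    V: reported
    NP
      Det: a
      N: student
    NP
      NP
        Det: every
        N: garden
      Conj: and
      NP
        Det: a
        N: window
The span 'a student' is the NP node built by NP → Det N.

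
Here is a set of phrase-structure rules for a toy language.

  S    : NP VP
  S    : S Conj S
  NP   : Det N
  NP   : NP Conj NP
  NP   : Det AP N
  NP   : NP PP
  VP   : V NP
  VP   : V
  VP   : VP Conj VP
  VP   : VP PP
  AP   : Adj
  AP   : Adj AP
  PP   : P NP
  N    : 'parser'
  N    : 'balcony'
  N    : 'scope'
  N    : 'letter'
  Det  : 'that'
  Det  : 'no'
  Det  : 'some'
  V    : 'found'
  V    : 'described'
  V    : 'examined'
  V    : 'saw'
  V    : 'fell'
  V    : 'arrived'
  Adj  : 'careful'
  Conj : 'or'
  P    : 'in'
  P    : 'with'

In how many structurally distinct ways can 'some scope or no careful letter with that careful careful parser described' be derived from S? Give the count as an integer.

2

The two bracketings:
[S [NP [NP [Det some] [N scope]] [Conj or] [NP [NP [Det no] [AP [Adj careful]] [N letter]] [PP [P with] [NP [Det that] [AP [Adj careful] [AP [Adj careful]]] [N parser]]]]] [VP [V described]]]
[S [NP [NP [NP [Det some] [N scope]] [Conj or] [NP [Det no] [AP [Adj careful]] [N letter]]] [PP [P with] [NP [Det that] [AP [Adj careful] [AP [Adj careful]]] [N parser]]]] [VP [V described]]]
The trees differ in how a recursive rule is bracketed over the same span.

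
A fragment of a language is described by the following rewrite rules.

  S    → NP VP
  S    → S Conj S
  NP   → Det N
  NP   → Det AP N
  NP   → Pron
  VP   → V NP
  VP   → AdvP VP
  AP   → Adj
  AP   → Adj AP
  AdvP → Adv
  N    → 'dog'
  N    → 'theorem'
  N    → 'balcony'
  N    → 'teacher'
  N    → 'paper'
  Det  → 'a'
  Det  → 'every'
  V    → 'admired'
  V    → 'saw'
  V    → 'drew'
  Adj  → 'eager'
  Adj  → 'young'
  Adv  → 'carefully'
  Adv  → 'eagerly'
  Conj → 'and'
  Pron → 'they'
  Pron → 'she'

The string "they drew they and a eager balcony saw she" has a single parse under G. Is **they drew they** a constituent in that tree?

[S [S [NP [Pron they]] [VP [V drew] [NP [Pron they]]]] [Conj and] [S [NP [Det a] [AP [Adj eager]] [N balcony]] [VP [V saw] [NP [Pron she]]]]]
The words 'they drew they' are exhaustively dominated by a single S node (built by S → NP VP), so they form a constituent.

Yes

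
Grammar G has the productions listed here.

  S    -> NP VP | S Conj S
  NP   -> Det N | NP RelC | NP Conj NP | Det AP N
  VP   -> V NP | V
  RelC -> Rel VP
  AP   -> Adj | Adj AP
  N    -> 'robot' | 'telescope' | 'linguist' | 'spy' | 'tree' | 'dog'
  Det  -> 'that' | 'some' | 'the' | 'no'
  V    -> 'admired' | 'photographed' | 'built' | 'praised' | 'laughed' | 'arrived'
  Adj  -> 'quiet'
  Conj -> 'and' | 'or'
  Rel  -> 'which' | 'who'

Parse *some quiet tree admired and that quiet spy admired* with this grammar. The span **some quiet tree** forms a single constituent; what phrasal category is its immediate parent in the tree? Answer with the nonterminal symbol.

S

[S [S [NP [Det some] [AP [Adj quiet]] [N tree]] [VP [V admired]]] [Conj and] [S [NP [Det that] [AP [Adj quiet]] [N spy]] [VP [V admired]]]]
The span 'some quiet tree' is the NP node built by NP → Det AP N.
Its mother is the S built by S → NP VP.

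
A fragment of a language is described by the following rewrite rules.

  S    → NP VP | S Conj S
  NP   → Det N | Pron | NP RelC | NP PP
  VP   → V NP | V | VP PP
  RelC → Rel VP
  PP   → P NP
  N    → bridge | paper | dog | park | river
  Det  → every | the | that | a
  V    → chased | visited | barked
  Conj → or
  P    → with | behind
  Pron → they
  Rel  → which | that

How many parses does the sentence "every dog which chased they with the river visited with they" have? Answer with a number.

Two of the 3 distinct bracketings:
[S [NP [NP [Det every] [N dog]] [RelC [Rel which] [VP [V chased] [NP [NP [Pron they]] [PP [P with] [NP [Det the] [N river]]]]]]] [VP [VP [V visited]] [PP [P with] [NP [Pron they]]]]]
[S [NP [NP [Det every] [N dog]] [RelC [Rel which] [VP [VP [V chased] [NP [Pron they]]] [PP [P with] [NP [Det the] [N river]]]]]] [VP [VP [V visited]] [PP [P with] [NP [Pron they]]]]]
The difference turns on whether NP → NP PP is used at the relevant span, versus an alternative expansion of NP.

3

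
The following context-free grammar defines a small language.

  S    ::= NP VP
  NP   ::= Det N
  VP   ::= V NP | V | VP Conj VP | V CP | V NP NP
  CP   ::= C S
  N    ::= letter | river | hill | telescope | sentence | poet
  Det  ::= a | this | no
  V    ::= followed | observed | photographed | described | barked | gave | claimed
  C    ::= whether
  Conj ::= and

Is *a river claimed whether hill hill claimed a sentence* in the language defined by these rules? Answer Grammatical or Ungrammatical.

Ungrammatical

A C word can never sit immediately before an N word in any string this grammar generates, so the substring 'whether hill' rules out a derivation.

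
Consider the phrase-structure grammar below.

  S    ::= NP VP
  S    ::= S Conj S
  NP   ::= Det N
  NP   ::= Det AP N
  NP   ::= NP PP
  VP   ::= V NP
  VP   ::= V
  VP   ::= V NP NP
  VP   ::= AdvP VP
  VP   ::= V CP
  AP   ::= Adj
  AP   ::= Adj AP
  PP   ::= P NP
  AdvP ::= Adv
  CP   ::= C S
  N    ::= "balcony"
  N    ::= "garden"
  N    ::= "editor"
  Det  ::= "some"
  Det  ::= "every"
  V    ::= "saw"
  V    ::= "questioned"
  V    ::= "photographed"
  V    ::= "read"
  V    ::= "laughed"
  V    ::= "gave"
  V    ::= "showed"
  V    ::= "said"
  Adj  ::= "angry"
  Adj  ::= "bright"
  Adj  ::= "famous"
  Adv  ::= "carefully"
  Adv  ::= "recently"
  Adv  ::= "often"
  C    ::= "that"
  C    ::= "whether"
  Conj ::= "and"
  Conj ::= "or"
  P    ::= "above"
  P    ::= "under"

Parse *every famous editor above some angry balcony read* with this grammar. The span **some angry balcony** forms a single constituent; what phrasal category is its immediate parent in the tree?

PP

[S [NP [NP [Det every] [AP [Adj famous]] [N editor]] [PP [P above] [NP [Det some] [AP [Adj angry]] [N balcony]]]] [VP [V read]]]
The span 'some angry balcony' is the NP node built by NP → Det AP N.
Its mother is the PP built by PP → P NP.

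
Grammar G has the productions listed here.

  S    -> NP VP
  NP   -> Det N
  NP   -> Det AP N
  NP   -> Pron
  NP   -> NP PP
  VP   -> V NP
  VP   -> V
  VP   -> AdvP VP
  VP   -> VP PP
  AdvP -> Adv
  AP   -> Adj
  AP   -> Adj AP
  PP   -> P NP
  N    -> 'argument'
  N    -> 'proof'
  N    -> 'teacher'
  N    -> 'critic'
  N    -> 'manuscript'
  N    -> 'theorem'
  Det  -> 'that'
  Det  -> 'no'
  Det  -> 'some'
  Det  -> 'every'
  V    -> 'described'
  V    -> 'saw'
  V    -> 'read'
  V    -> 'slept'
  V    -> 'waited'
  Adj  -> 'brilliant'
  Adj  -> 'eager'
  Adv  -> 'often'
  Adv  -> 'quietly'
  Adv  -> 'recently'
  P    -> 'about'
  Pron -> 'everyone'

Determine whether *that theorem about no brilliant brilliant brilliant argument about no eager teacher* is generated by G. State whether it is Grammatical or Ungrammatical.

For S → NP VP, every NP-prefix leaves a non-VP remainder: after 'that theorem' the remainder is not a VP; after 'that theorem about no brilliant brilliant brilliant argument' the remainder is not a VP.

Ungrammatical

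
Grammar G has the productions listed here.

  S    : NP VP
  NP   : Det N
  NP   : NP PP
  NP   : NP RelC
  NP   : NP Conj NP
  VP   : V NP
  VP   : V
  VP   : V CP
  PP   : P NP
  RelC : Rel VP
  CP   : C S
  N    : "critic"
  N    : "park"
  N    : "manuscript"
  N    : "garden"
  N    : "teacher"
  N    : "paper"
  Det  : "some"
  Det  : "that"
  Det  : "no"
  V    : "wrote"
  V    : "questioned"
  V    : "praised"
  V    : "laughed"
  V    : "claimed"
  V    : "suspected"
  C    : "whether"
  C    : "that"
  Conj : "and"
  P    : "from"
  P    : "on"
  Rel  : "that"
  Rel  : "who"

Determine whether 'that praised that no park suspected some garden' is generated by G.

Ungrammatical

For S → NP VP, no prefix of the string parses as an NP.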